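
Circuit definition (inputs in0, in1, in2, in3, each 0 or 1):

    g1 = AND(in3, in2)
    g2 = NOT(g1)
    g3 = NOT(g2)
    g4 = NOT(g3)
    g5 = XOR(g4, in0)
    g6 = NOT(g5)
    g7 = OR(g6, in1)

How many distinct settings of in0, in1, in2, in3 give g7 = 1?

12

g7 = OR(g6, in1) must be 1, so at least one of g6, in1 is 1.
Enumerating the 16 input combinations, 12 give g7 = 1 and 4 give g7 = 0.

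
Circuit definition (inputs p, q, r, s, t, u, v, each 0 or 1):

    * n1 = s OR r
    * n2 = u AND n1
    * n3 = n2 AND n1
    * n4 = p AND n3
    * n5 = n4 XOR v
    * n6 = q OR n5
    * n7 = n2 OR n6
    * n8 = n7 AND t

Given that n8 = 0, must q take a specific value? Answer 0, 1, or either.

either

Both values of q occur among assignments with n8 = 0:
  q=0: p=0, q=0, r=0, s=0, t=0, u=0, v=0
  q=1: p=0, q=1, r=0, s=0, t=0, u=0, v=0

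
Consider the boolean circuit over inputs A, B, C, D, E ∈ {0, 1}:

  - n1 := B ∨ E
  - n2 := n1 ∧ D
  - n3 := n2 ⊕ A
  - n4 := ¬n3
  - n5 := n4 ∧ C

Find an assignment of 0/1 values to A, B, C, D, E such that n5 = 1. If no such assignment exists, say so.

A=0, B=1, C=1, D=0, E=0

n5 = n4 ∧ C must be 1, so both n4 = 1 and C = 1.
Check with A=0, B=1, C=1, D=0, E=0:
n1 = B ∨ E = 1 ∨ 0 = 1
n2 = n1 ∧ D = 1 ∧ 0 = 0
n3 = n2 ⊕ A = 0 ⊕ 0 = 0
n4 = ¬n3 = ¬0 = 1
n5 = n4 ∧ C = 1 ∧ 1 = 1
So n5 = 1 as required.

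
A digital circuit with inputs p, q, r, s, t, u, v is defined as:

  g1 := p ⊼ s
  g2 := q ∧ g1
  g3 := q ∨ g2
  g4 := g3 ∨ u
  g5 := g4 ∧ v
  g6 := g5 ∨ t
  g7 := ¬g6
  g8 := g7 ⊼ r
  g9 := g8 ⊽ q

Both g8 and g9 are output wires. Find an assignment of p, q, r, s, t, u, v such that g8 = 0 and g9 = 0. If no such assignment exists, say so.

Check with p=1 q=1 r=1 s=0 t=0 u=1 v=0:
g1 = p ⊼ s = 1 ⊼ 0 = 1
g2 = q ∧ g1 = 1 ∧ 1 = 1
g3 = q ∨ g2 = 1 ∨ 1 = 1
g4 = g3 ∨ u = 1 ∨ 1 = 1
g5 = g4 ∧ v = 1 ∧ 0 = 0
g6 = g5 ∨ t = 0 ∨ 0 = 0
g7 = ¬g6 = ¬0 = 1
g8 = g7 ⊼ r = 1 ⊼ 1 = 0
g9 = g8 ⊽ q = 0 ⊽ 1 = 0
So g8 = 0 and g9 = 0.

p=1 q=1 r=1 s=0 t=0 u=1 v=0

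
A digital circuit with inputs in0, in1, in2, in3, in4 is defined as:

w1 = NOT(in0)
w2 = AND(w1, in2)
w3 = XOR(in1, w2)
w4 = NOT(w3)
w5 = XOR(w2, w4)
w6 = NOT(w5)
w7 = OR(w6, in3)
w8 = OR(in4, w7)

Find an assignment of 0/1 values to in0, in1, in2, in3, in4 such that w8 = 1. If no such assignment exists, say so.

in0=0, in1=1, in2=1, in3=1, in4=1

Check with in0=0, in1=1, in2=1, in3=1, in4=1:
w1 = NOT(in0) = NOT 0 = 1
w2 = AND(w1, in2) = AND(1, 1) = 1
w3 = XOR(in1, w2) = XOR(1, 1) = 0
w4 = NOT(w3) = NOT 0 = 1
w5 = XOR(w2, w4) = XOR(1, 1) = 0
w6 = NOT(w5) = NOT 0 = 1
w7 = OR(w6, in3) = OR(1, 1) = 1
w8 = OR(in4, w7) = OR(1, 1) = 1
So w8 = 1 as required.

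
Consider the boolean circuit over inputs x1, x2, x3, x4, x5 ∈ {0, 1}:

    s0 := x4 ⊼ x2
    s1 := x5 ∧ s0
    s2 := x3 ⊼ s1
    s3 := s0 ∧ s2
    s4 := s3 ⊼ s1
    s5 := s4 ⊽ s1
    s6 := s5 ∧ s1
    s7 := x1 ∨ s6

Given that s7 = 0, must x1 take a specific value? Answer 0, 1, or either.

0

s7 = x1 ∨ s6 must be 0, so both x1 = 0 and s6 = 0.
s6 = s5 ∧ s1 must be 0, so at least one of s5, s1 is 0.
Every assignment with s7 = 0 has x1 = 0; there are 16 such assignment(s).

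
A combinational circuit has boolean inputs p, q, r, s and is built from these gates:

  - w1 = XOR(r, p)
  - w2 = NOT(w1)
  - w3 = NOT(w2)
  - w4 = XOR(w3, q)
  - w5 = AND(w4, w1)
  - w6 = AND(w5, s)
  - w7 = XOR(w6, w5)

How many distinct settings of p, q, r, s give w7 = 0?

14

w7 = XOR(w6, w5) must be 0, so w6 and w5 are equal.
Enumerating the 16 input combinations, 14 give w7 = 0 and 2 give w7 = 1.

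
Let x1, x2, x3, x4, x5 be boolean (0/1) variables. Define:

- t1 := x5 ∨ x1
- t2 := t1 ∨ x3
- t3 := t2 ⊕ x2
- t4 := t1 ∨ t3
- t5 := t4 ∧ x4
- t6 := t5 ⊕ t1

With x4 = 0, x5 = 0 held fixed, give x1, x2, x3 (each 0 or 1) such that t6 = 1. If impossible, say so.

x1=1 x2=1 x3=0

t6 = t5 ⊕ t1 must be 1, so t5 and t1 differ.
Check with x4 = 0, x5 = 0 and x1=1, x2=1, x3=0:
t1 = x5 ∨ x1 = 0 ∨ 1 = 1
t2 = t1 ∨ x3 = 1 ∨ 0 = 1
t3 = t2 ⊕ x2 = 1 ⊕ 1 = 0
t4 = t1 ∨ t3 = 1 ∨ 0 = 1
t5 = t4 ∧ x4 = 1 ∧ 0 = 0
t6 = t5 ⊕ t1 = 0 ⊕ 1 = 1
So t6 = 1.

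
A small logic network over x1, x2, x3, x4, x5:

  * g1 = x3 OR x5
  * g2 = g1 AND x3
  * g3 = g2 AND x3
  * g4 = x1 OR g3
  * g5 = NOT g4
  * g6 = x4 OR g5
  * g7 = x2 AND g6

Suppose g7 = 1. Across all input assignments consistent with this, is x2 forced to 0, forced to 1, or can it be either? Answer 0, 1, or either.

g7 = x2 AND g6 must be 1, so both x2 = 1 and g6 = 1.
g6 = x4 OR g5 must be 1, so at least one of x4, g5 is 1.
Every assignment with g7 = 1 has x2 = 1; there are 10 such assignment(s).

1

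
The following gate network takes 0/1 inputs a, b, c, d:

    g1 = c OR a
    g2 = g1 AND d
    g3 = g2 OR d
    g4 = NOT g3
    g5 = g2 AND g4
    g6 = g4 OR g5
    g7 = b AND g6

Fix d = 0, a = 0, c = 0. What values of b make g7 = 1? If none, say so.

b=1

g7 = b AND g6 must be 1, so both b = 1 and g6 = 1.
g6 = g4 OR g5 must be 1, so at least one of g4, g5 is 1.
Check with d = 0, a = 0, c = 0 and b=1:
g1 = c OR a = 0 OR 0 = 0
g2 = g1 AND d = 0 AND 0 = 0
g3 = g2 OR d = 0 OR 0 = 0
g4 = NOT g3 = NOT 0 = 1
g5 = g2 AND g4 = 0 AND 1 = 0
g6 = g4 OR g5 = 1 OR 0 = 1
g7 = b AND g6 = 1 AND 1 = 1
So g7 = 1.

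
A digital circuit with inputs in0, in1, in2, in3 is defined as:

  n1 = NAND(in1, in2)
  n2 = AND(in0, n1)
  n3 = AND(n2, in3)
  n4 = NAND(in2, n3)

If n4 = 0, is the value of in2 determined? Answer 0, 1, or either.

1

n4 = NAND(in2, n3) must be 0, so both in2 = 1 and n3 = 1.
n3 = AND(n2, in3) must be 1, so both n2 = 1 and in3 = 1.
Every assignment with n4 = 0 has in2 = 1; there are 1 such assignment(s).
  in0=1, in1=0, in2=1, in3=1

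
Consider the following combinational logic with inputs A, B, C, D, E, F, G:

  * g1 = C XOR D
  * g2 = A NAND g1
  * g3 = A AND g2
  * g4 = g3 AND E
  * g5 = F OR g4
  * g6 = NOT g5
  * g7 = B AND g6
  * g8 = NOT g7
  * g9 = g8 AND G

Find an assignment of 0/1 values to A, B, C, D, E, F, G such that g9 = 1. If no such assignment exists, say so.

A=0, B=0, C=0, D=0, E=1, F=0, G=1

g9 = g8 AND G must be 1, so both g8 = 1 and G = 1.
g8 = NOT g7 must be 1, so g7 = 0.
g7 = B AND g6 must be 0, so at least one of B, g6 is 0.
Check with A=0, B=0, C=0, D=0, E=1, F=0, G=1:
g1 = C XOR D = 0 XOR 0 = 0
g2 = A NAND g1 = 0 NAND 0 = 1
g3 = A AND g2 = 0 AND 1 = 0
g4 = g3 AND E = 0 AND 1 = 0
g5 = F OR g4 = 0 OR 0 = 0
g6 = NOT g5 = NOT 0 = 1
g7 = B AND g6 = 0 AND 1 = 0
g8 = NOT g7 = NOT 0 = 1
g9 = g8 AND G = 1 AND 1 = 1
So g9 = 1 as required.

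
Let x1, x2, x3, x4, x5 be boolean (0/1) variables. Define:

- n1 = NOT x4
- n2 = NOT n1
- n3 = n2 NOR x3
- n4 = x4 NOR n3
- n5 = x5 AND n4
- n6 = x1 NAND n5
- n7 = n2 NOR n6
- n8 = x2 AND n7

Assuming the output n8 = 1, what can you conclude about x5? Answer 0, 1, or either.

n8 = x2 AND n7 must be 1, so both x2 = 1 and n7 = 1.
n7 = n2 NOR n6 must be 1, so both n2 = 0 and n6 = 0.
Every assignment with n8 = 1 has x5 = 1; there are 1 such assignment(s).
  x1=1, x2=1, x3=1, x4=0, x5=1

1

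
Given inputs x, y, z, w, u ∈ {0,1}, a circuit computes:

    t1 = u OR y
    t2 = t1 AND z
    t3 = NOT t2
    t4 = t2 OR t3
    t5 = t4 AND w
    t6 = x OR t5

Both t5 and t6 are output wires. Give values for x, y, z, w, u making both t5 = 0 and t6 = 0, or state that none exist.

x=0 y=0 z=1 w=0 u=1

Check with x=0 y=0 z=1 w=0 u=1:
t1 = u OR y = 1 OR 0 = 1
t2 = t1 AND z = 1 AND 1 = 1
t3 = NOT t2 = NOT 1 = 0
t4 = t2 OR t3 = 1 OR 0 = 1
t5 = t4 AND w = 1 AND 0 = 0
t6 = x OR t5 = 0 OR 0 = 0
So t5 = 0 and t6 = 0.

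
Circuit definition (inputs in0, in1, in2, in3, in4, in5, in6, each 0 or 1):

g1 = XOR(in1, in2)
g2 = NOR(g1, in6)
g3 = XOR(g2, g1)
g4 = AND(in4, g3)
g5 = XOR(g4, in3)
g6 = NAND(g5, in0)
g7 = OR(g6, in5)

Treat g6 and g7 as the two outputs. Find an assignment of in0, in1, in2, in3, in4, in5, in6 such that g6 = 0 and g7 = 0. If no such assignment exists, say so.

Check with in0=1, in1=0, in2=1, in3=0, in4=1, in5=0, in6=0:
g1 = XOR(in1, in2) = XOR(0, 1) = 1
g2 = NOR(g1, in6) = NOR(1, 0) = 0
g3 = XOR(g2, g1) = XOR(0, 1) = 1
g4 = AND(in4, g3) = AND(1, 1) = 1
g5 = XOR(g4, in3) = XOR(1, 0) = 1
g6 = NAND(g5, in0) = NAND(1, 1) = 0
g7 = OR(g6, in5) = OR(0, 0) = 0
So g6 = 0 and g7 = 0.

in0=1, in1=0, in2=1, in3=0, in4=1, in5=0, in6=0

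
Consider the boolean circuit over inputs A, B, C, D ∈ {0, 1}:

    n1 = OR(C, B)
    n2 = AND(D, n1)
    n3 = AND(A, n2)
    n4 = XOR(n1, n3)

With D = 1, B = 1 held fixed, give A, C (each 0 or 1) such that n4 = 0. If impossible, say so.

A=1, C=0

Check with D = 1, B = 1 and A=1, C=0:
n1 = OR(C, B) = OR(0, 1) = 1
n2 = AND(D, n1) = AND(1, 1) = 1
n3 = AND(A, n2) = AND(1, 1) = 1
n4 = XOR(n1, n3) = XOR(1, 1) = 0
So n4 = 0.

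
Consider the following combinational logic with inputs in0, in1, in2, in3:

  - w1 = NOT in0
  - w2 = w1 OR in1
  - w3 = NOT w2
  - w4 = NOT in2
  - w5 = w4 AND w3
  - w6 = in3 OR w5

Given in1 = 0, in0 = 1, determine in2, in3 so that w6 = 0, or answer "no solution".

in2=1, in3=0

Check with in1 = 0, in0 = 1 and in2=1, in3=0:
w1 = NOT in0 = NOT 1 = 0
w2 = w1 OR in1 = 0 OR 0 = 0
w3 = NOT w2 = NOT 0 = 1
w4 = NOT in2 = NOT 1 = 0
w5 = w4 AND w3 = 0 AND 1 = 0
w6 = in3 OR w5 = 0 OR 0 = 0
So w6 = 0.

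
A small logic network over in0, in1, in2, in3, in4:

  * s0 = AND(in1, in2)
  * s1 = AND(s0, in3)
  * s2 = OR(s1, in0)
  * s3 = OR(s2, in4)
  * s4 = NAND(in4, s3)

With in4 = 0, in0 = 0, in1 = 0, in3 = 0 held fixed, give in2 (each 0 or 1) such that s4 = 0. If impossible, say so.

no solution exists

With in4 = 0, in0 = 0, in1 = 0, in3 = 0 fixed, none of the 2 settings of in2 give s4 = 0.
For example, with in2=1:
s0 = AND(in1, in2) = AND(0, 1) = 0
s1 = AND(s0, in3) = AND(0, 0) = 0
s2 = OR(s1, in0) = OR(0, 0) = 0
s3 = OR(s2, in4) = OR(0, 0) = 0
s4 = NAND(in4, s3) = NAND(0, 0) = 1
giving s4 = 1 ≠ 0.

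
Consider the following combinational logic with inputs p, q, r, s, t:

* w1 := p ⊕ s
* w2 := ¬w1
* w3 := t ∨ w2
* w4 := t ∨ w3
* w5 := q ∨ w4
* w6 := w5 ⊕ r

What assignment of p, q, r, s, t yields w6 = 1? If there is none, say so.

w6 = w5 ⊕ r must be 1, so w5 and r differ.
Check with p=0, q=1, r=0, s=1, t=0:
w1 = p ⊕ s = 0 ⊕ 1 = 1
w2 = ¬w1 = ¬1 = 0
w3 = t ∨ w2 = 0 ∨ 0 = 0
w4 = t ∨ w3 = 0 ∨ 0 = 0
w5 = q ∨ w4 = 1 ∨ 0 = 1
w6 = w5 ⊕ r = 1 ⊕ 0 = 1
So w6 = 1 as required.

p=0, q=1, r=0, s=1, t=0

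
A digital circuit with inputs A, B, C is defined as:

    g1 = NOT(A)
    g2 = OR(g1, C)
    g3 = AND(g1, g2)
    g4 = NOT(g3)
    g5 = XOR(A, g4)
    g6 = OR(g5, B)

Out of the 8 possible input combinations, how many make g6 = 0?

4

g6 = OR(g5, B) must be 0, so both g5 = 0 and B = 0.
g5 = XOR(A, g4) must be 0, so A and g4 are equal.
Satisfying assignments:
  A=0, B=0, C=0
  A=0, B=0, C=1
  A=1, B=0, C=0
  A=1, B=0, C=1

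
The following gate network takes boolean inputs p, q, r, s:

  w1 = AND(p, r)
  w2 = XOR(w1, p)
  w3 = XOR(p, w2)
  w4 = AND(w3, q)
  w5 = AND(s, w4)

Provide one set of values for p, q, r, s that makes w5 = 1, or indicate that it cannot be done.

Check with p=1 q=1 r=1 s=1:
w1 = AND(p, r) = AND(1, 1) = 1
w2 = XOR(w1, p) = XOR(1, 1) = 0
w3 = XOR(p, w2) = XOR(1, 0) = 1
w4 = AND(w3, q) = AND(1, 1) = 1
w5 = AND(s, w4) = AND(1, 1) = 1
So w5 = 1 as required.

p=1 q=1 r=1 s=1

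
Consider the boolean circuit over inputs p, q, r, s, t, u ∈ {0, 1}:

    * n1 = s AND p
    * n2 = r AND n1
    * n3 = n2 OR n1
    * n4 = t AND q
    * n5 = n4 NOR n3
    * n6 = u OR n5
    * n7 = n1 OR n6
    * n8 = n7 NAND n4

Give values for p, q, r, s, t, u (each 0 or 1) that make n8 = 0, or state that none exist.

n8 = n7 NAND n4 must be 0, so both n7 = 1 and n4 = 1.
n7 = n1 OR n6 must be 1, so at least one of n1, n6 is 1.
n4 = t AND q must be 1, so both t = 1 and q = 1.
Check with p=1, q=1, r=0, s=1, t=1, u=1:
n1 = s AND p = 1 AND 1 = 1
n2 = r AND n1 = 0 AND 1 = 0
n3 = n2 OR n1 = 0 OR 1 = 1
n4 = t AND q = 1 AND 1 = 1
n5 = n4 NOR n3 = 1 NOR 1 = 0
n6 = u OR n5 = 1 OR 0 = 1
n7 = n1 OR n6 = 1 OR 1 = 1
n8 = n7 NAND n4 = 1 NAND 1 = 0
So n8 = 0 as required.

p=1, q=1, r=0, s=1, t=1, u=1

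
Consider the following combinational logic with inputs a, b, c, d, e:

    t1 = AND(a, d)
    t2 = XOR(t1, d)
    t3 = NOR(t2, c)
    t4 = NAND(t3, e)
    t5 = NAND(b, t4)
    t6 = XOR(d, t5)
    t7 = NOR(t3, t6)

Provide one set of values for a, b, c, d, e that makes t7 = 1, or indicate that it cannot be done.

a=0, b=0, c=0, d=1, e=1

t7 = NOR(t3, t6) must be 1, so both t3 = 0 and t6 = 0.
t3 = NOR(t2, c) must be 0, so at least one of t2, c is 1.
Check with a=0, b=0, c=0, d=1, e=1:
t1 = AND(a, d) = AND(0, 1) = 0
t2 = XOR(t1, d) = XOR(0, 1) = 1
t3 = NOR(t2, c) = NOR(1, 0) = 0
t4 = NAND(t3, e) = NAND(0, 1) = 1
t5 = NAND(b, t4) = NAND(0, 1) = 1
t6 = XOR(d, t5) = XOR(1, 1) = 0
t7 = NOR(t3, t6) = NOR(0, 0) = 1
So t7 = 1 as required.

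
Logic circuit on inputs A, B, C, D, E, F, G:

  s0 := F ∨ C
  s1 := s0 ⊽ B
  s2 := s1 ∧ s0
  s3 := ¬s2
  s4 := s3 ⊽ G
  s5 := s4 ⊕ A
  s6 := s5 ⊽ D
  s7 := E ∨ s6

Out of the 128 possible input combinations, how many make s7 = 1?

s7 = E ∨ s6 must be 1, so at least one of E, s6 is 1.
Enumerating the 128 input combinations, 80 give s7 = 1 and 48 give s7 = 0.

80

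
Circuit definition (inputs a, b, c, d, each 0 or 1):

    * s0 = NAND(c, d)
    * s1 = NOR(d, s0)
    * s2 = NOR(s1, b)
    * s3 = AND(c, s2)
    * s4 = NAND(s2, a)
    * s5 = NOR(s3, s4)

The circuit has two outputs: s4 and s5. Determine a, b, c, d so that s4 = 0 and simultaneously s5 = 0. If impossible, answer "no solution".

a=1 b=0 c=1 d=1

Check with a=1 b=0 c=1 d=1:
s0 = NAND(c, d) = NAND(1, 1) = 0
s1 = NOR(d, s0) = NOR(1, 0) = 0
s2 = NOR(s1, b) = NOR(0, 0) = 1
s3 = AND(c, s2) = AND(1, 1) = 1
s4 = NAND(s2, a) = NAND(1, 1) = 0
s5 = NOR(s3, s4) = NOR(1, 0) = 0
So s4 = 0 and s5 = 0.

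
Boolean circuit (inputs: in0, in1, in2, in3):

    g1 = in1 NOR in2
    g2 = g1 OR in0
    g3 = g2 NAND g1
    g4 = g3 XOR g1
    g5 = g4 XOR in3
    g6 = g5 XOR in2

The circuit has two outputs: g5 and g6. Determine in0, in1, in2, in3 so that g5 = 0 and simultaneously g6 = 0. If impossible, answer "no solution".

in0=0, in1=0, in2=0, in3=1

Check with in0=0, in1=0, in2=0, in3=1:
g1 = in1 NOR in2 = 0 NOR 0 = 1
g2 = g1 OR in0 = 1 OR 0 = 1
g3 = g2 NAND g1 = 1 NAND 1 = 0
g4 = g3 XOR g1 = 0 XOR 1 = 1
g5 = g4 XOR in3 = 1 XOR 1 = 0
g6 = g5 XOR in2 = 0 XOR 0 = 0
So g5 = 0 and g6 = 0.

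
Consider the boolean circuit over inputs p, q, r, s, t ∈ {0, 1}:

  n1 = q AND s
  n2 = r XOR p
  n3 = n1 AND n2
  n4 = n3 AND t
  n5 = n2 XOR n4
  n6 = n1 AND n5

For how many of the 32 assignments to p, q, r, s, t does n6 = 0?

30

n6 = n1 AND n5 must be 0, so at least one of n1, n5 is 0.
Enumerating the 32 input combinations, 30 give n6 = 0 and 2 give n6 = 1.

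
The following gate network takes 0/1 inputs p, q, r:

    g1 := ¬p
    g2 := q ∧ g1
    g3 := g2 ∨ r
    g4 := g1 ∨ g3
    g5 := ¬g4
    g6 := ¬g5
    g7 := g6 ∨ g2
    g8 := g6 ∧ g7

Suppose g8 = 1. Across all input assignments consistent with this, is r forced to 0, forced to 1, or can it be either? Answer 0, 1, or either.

either

Both values of r occur among assignments with g8 = 1:
  r=0: p=0, q=0, r=0
  r=1: p=0, q=0, r=1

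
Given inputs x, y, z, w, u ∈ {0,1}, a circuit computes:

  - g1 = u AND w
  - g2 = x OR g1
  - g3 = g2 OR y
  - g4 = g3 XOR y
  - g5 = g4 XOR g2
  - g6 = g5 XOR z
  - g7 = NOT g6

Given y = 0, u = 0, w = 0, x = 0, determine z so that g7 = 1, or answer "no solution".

Check with y = 0, u = 0, w = 0, x = 0 and z=0:
g1 = u AND w = 0 AND 0 = 0
g2 = x OR g1 = 0 OR 0 = 0
g3 = g2 OR y = 0 OR 0 = 0
g4 = g3 XOR y = 0 XOR 0 = 0
g5 = g4 XOR g2 = 0 XOR 0 = 0
g6 = g5 XOR z = 0 XOR 0 = 0
g7 = NOT g6 = NOT 0 = 1
So g7 = 1.

z=0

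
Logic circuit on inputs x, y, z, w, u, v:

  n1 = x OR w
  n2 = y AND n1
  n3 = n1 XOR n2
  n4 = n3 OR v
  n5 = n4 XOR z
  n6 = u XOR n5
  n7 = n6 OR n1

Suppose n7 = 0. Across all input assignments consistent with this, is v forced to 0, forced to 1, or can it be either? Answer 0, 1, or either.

either

Both values of v occur among assignments with n7 = 0:
  v=0: x=0, y=0, z=0, w=0, u=0, v=0
  v=1: x=0, y=0, z=0, w=0, u=1, v=1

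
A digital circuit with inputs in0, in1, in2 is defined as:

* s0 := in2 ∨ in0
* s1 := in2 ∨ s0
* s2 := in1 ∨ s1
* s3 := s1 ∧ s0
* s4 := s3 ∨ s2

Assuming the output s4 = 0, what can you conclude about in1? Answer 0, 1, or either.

0

s4 = s3 ∨ s2 must be 0, so both s3 = 0 and s2 = 0.
s3 = s1 ∧ s0 must be 0, so at least one of s1, s0 is 0.
s2 = in1 ∨ s1 must be 0, so both in1 = 0 and s1 = 0.
Every assignment with s4 = 0 has in1 = 0; there are 1 such assignment(s).
  in0=0, in1=0, in2=0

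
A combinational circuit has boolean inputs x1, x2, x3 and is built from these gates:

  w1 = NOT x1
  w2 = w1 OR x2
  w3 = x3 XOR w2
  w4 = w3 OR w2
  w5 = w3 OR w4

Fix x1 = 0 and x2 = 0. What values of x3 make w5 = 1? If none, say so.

x3=1

w5 = w3 OR w4 must be 1, so at least one of w3, w4 is 1.
Check with x1 = 0 and x2 = 0 and x3=1:
w1 = NOT x1 = NOT 0 = 1
w2 = w1 OR x2 = 1 OR 0 = 1
w3 = x3 XOR w2 = 1 XOR 1 = 0
w4 = w3 OR w2 = 0 OR 1 = 1
w5 = w3 OR w4 = 0 OR 1 = 1
So w5 = 1.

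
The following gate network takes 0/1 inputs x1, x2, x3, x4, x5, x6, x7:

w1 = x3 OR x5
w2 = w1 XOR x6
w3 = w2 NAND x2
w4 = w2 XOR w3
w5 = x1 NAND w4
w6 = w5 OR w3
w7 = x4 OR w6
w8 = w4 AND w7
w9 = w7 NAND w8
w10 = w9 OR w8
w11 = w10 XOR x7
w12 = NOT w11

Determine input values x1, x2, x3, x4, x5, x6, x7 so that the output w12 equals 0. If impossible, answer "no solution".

x1=1, x2=0, x3=0, x4=1, x5=0, x6=0, x7=0

w12 = NOT w11 must be 0, so w11 = 1.
w11 = w10 XOR x7 must be 1, so w10 and x7 differ.
Check with x1=1, x2=0, x3=0, x4=1, x5=0, x6=0, x7=0:
w1 = x3 OR x5 = 0 OR 0 = 0
w2 = w1 XOR x6 = 0 XOR 0 = 0
w3 = w2 NAND x2 = 0 NAND 0 = 1
w4 = w2 XOR w3 = 0 XOR 1 = 1
w5 = x1 NAND w4 = 1 NAND 1 = 0
w6 = w5 OR w3 = 0 OR 1 = 1
w7 = x4 OR w6 = 1 OR 1 = 1
w8 = w4 AND w7 = 1 AND 1 = 1
w9 = w7 NAND w8 = 1 NAND 1 = 0
w10 = w9 OR w8 = 0 OR 1 = 1
w11 = w10 XOR x7 = 1 XOR 0 = 1
w12 = NOT w11 = NOT 1 = 0
So w12 = 0 as required.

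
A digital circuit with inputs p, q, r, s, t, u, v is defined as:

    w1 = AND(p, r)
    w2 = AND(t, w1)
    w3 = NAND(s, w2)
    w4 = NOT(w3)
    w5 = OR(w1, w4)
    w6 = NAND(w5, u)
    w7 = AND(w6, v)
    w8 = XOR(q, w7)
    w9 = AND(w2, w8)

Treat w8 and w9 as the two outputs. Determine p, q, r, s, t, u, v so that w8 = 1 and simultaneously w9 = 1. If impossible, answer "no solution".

Check with p=1, q=0, r=1, s=1, t=1, u=0, v=1:
w1 = AND(p, r) = AND(1, 1) = 1
w2 = AND(t, w1) = AND(1, 1) = 1
w3 = NAND(s, w2) = NAND(1, 1) = 0
w4 = NOT(w3) = NOT 0 = 1
w5 = OR(w1, w4) = OR(1, 1) = 1
w6 = NAND(w5, u) = NAND(1, 0) = 1
w7 = AND(w6, v) = AND(1, 1) = 1
w8 = XOR(q, w7) = XOR(0, 1) = 1
w9 = AND(w2, w8) = AND(1, 1) = 1
So w8 = 1 and w9 = 1.

p=1, q=0, r=1, s=1, t=1, u=0, v=1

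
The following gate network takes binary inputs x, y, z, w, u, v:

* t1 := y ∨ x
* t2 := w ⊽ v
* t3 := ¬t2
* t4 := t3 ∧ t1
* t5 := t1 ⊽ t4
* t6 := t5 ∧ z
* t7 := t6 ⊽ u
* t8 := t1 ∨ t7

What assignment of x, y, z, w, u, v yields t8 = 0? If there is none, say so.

x=0, y=0, z=1, w=1, u=1, v=1

Check with x=0, y=0, z=1, w=1, u=1, v=1:
t1 = y ∨ x = 0 ∨ 0 = 0
t2 = w ⊽ v = 1 ⊽ 1 = 0
t3 = ¬t2 = ¬0 = 1
t4 = t3 ∧ t1 = 1 ∧ 0 = 0
t5 = t1 ⊽ t4 = 0 ⊽ 0 = 1
t6 = t5 ∧ z = 1 ∧ 1 = 1
t7 = t6 ⊽ u = 1 ⊽ 1 = 0
t8 = t1 ∨ t7 = 0 ∨ 0 = 0
So t8 = 0 as required.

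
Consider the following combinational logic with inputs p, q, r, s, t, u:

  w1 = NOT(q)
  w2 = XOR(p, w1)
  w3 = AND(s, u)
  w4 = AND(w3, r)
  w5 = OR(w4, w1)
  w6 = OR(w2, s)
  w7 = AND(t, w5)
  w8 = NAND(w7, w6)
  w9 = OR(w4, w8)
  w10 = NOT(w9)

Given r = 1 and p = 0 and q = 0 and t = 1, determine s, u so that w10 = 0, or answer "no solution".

w10 = NOT(w9) must be 0, so w9 = 1.
Check with r = 1 and p = 0 and q = 0 and t = 1 and s=1, u=1:
w1 = NOT(q) = NOT 0 = 1
w2 = XOR(p, w1) = XOR(0, 1) = 1
w3 = AND(s, u) = AND(1, 1) = 1
w4 = AND(w3, r) = AND(1, 1) = 1
w5 = OR(w4, w1) = OR(1, 1) = 1
w6 = OR(w2, s) = OR(1, 1) = 1
w7 = AND(t, w5) = AND(1, 1) = 1
w8 = NAND(w7, w6) = NAND(1, 1) = 0
w9 = OR(w4, w8) = OR(1, 0) = 1
w10 = NOT(w9) = NOT 1 = 0
So w10 = 0.

s=1, u=1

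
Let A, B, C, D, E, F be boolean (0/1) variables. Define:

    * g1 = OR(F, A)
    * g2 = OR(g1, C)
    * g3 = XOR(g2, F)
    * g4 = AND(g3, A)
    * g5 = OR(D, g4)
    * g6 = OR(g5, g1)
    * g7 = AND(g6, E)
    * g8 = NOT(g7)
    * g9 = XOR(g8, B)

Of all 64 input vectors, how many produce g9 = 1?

32

g9 = XOR(g8, B) must be 1, so g8 and B differ.
Enumerating the 64 input combinations, 32 give g9 = 1 and 32 give g9 = 0.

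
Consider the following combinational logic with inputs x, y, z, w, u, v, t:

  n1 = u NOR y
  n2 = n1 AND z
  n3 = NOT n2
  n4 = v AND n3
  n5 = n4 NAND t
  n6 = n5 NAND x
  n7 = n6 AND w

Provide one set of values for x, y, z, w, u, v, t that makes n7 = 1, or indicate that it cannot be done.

n7 = n6 AND w must be 1, so both n6 = 1 and w = 1.
n6 = n5 NAND x must be 1, so at least one of n5, x is 0.
Check with x=0 y=1 z=0 w=1 u=0 v=0 t=0:
n1 = u NOR y = 0 NOR 1 = 0
n2 = n1 AND z = 0 AND 0 = 0
n3 = NOT n2 = NOT 0 = 1
n4 = v AND n3 = 0 AND 1 = 0
n5 = n4 NAND t = 0 NAND 0 = 1
n6 = n5 NAND x = 1 NAND 0 = 1
n7 = n6 AND w = 1 AND 1 = 1
So n7 = 1 as required.

x=0 y=1 z=0 w=1 u=0 v=0 t=0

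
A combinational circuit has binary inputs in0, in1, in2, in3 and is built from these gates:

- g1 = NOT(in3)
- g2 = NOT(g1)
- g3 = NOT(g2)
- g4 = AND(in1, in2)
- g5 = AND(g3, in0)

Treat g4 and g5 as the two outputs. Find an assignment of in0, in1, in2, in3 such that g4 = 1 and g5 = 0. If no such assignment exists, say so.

Check with in0=0 in1=1 in2=1 in3=0:
g1 = NOT(in3) = NOT 0 = 1
g2 = NOT(g1) = NOT 1 = 0
g3 = NOT(g2) = NOT 0 = 1
g4 = AND(in1, in2) = AND(1, 1) = 1
g5 = AND(g3, in0) = AND(1, 0) = 0
So g4 = 1 and g5 = 0.

in0=0 in1=1 in2=1 in3=0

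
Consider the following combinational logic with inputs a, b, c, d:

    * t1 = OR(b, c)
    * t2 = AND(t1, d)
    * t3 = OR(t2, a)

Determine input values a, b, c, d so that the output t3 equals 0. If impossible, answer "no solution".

t3 = OR(t2, a) must be 0, so both t2 = 0 and a = 0.
Check with a=0, b=0, c=1, d=0:
t1 = OR(b, c) = OR(0, 1) = 1
t2 = AND(t1, d) = AND(1, 0) = 0
t3 = OR(t2, a) = OR(0, 0) = 0
So t3 = 0 as required.

a=0, b=0, c=1, d=0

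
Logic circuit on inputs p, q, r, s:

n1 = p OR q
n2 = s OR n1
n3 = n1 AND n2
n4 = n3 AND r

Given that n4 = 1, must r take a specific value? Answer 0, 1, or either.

1

n4 = n3 AND r must be 1, so both n3 = 1 and r = 1.
n3 = n1 AND n2 must be 1, so both n1 = 1 and n2 = 1.
Every assignment with n4 = 1 has r = 1; there are 6 such assignment(s).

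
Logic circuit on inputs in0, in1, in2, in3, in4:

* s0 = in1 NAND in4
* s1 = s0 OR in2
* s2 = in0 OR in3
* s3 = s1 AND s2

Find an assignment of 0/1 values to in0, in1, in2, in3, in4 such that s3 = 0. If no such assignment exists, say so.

in0=0, in1=0, in2=0, in3=0, in4=0

s3 = s1 AND s2 must be 0, so at least one of s1, s2 is 0.
Check with in0=0, in1=0, in2=0, in3=0, in4=0:
s0 = in1 NAND in4 = 0 NAND 0 = 1
s1 = s0 OR in2 = 1 OR 0 = 1
s2 = in0 OR in3 = 0 OR 0 = 0
s3 = s1 AND s2 = 1 AND 0 = 0
So s3 = 0 as required.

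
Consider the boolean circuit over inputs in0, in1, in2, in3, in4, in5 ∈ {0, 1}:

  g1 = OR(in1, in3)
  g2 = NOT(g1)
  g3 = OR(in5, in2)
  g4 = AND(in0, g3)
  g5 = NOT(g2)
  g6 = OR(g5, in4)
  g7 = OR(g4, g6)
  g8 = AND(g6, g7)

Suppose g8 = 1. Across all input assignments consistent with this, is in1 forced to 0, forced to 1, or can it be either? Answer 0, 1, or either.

either

Both values of in1 occur among assignments with g8 = 1:
  in1=0: in0=0, in1=0, in2=0, in3=0, in4=1, in5=0
  in1=1: in0=0, in1=1, in2=0, in3=0, in4=0, in5=0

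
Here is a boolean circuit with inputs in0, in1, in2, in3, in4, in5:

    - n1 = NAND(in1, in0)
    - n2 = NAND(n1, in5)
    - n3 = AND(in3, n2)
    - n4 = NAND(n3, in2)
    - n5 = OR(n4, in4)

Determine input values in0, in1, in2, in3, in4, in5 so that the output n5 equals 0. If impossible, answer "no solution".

n5 = OR(n4, in4) must be 0, so both n4 = 0 and in4 = 0.
n4 = NAND(n3, in2) must be 0, so both n3 = 1 and in2 = 1.
Check with in0=1 in1=1 in2=1 in3=1 in4=0 in5=0:
n1 = NAND(in1, in0) = NAND(1, 1) = 0
n2 = NAND(n1, in5) = NAND(0, 0) = 1
n3 = AND(in3, n2) = AND(1, 1) = 1
n4 = NAND(n3, in2) = NAND(1, 1) = 0
n5 = OR(n4, in4) = OR(0, 0) = 0
So n5 = 0 as required.

in0=1 in1=1 in2=1 in3=1 in4=0 in5=0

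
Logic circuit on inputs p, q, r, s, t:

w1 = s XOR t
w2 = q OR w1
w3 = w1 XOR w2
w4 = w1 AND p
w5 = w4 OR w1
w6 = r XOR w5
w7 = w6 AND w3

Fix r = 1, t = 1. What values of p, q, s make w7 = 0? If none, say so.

Check with r = 1, t = 1 and p=1, q=0, s=1:
w1 = s XOR t = 1 XOR 1 = 0
w2 = q OR w1 = 0 OR 0 = 0
w3 = w1 XOR w2 = 0 XOR 0 = 0
w4 = w1 AND p = 0 AND 1 = 0
w5 = w4 OR w1 = 0 OR 0 = 0
w6 = r XOR w5 = 1 XOR 0 = 1
w7 = w6 AND w3 = 1 AND 0 = 0
So w7 = 0.

p=1, q=0, s=1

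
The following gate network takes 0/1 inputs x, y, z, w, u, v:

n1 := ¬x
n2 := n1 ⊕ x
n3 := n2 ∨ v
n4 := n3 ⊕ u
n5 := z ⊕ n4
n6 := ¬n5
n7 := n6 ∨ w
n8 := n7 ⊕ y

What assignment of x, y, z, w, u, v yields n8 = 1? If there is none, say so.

x=1, y=0, z=1, w=0, u=0, v=1

n8 = n7 ⊕ y must be 1, so n7 and y differ.
Check with x=1, y=0, z=1, w=0, u=0, v=1:
n1 = ¬x = ¬1 = 0
n2 = n1 ⊕ x = 0 ⊕ 1 = 1
n3 = n2 ∨ v = 1 ∨ 1 = 1
n4 = n3 ⊕ u = 1 ⊕ 0 = 1
n5 = z ⊕ n4 = 1 ⊕ 1 = 0
n6 = ¬n5 = ¬0 = 1
n7 = n6 ∨ w = 1 ∨ 0 = 1
n8 = n7 ⊕ y = 1 ⊕ 0 = 1
So n8 = 1 as required.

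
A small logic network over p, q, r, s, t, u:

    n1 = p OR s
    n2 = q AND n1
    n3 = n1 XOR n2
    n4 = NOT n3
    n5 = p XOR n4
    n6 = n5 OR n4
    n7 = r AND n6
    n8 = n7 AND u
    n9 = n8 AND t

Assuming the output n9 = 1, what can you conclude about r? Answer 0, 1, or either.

1

n9 = n8 AND t must be 1, so both n8 = 1 and t = 1.
n8 = n7 AND u must be 1, so both n7 = 1 and u = 1.
Every assignment with n9 = 1 has r = 1; there are 7 such assignment(s).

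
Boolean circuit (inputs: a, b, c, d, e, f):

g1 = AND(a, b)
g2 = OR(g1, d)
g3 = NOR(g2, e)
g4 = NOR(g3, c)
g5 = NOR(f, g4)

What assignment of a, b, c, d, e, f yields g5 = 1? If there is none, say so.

a=1, b=1, c=1, d=1, e=0, f=0

g5 = NOR(f, g4) must be 1, so both f = 0 and g4 = 0.
g4 = NOR(g3, c) must be 0, so at least one of g3, c is 1.
Check with a=1, b=1, c=1, d=1, e=0, f=0:
g1 = AND(a, b) = AND(1, 1) = 1
g2 = OR(g1, d) = OR(1, 1) = 1
g3 = NOR(g2, e) = NOR(1, 0) = 0
g4 = NOR(g3, c) = NOR(0, 1) = 0
g5 = NOR(f, g4) = NOR(0, 0) = 1
So g5 = 1 as required.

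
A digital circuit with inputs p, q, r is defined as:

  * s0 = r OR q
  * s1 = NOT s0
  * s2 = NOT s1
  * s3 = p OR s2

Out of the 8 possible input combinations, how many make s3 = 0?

s3 = p OR s2 must be 0, so both p = 0 and s2 = 0.
s2 = NOT s1 must be 0, so s1 = 1.
Enumerating the 8 input combinations, 1 give s3 = 0 and 7 give s3 = 1.

1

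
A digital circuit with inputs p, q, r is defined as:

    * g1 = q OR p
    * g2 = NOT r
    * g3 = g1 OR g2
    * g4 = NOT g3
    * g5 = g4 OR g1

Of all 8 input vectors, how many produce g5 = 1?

7

g5 = g4 OR g1 must be 1, so at least one of g4, g1 is 1.
Enumerating the 8 input combinations, 7 give g5 = 1 and 1 give g5 = 0.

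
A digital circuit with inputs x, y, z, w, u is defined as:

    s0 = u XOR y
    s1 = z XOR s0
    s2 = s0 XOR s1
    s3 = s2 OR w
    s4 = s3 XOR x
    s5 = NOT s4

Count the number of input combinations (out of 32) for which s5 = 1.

16

s5 = NOT s4 must be 1, so s4 = 0.
s4 = s3 XOR x must be 0, so s3 and x are equal.
Enumerating the 32 input combinations, 16 give s5 = 1 and 16 give s5 = 0.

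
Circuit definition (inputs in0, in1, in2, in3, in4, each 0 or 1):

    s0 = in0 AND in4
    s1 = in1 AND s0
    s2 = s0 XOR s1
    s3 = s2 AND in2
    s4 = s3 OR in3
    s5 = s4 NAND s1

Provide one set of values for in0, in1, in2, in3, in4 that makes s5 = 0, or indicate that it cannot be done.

in0=1, in1=1, in2=0, in3=1, in4=1

Check with in0=1, in1=1, in2=0, in3=1, in4=1:
s0 = in0 AND in4 = 1 AND 1 = 1
s1 = in1 AND s0 = 1 AND 1 = 1
s2 = s0 XOR s1 = 1 XOR 1 = 0
s3 = s2 AND in2 = 0 AND 0 = 0
s4 = s3 OR in3 = 0 OR 1 = 1
s5 = s4 NAND s1 = 1 NAND 1 = 0
So s5 = 0 as required.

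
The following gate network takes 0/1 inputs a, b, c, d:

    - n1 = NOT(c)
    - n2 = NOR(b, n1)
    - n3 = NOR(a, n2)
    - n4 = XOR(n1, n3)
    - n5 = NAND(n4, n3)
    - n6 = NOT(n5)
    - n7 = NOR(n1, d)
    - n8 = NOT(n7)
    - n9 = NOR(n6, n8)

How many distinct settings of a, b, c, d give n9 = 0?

13

n9 = NOR(n6, n8) must be 0, so at least one of n6, n8 is 1.
Enumerating the 16 input combinations, 13 give n9 = 0 and 3 give n9 = 1.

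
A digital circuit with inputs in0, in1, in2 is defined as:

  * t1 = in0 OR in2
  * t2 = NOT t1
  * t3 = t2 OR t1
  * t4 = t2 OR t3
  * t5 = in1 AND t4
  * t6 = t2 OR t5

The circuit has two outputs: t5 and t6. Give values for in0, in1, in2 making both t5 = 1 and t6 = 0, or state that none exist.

no solution exists

Across all 8 input combinations, none give both t5 = 1 and t6 = 0.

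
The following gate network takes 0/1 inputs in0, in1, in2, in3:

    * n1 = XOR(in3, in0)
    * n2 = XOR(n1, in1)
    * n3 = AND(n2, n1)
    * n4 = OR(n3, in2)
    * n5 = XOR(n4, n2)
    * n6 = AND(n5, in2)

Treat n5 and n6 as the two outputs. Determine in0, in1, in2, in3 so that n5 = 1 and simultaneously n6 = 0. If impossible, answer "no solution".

in0=0, in1=1, in2=0, in3=0

Check with in0=0, in1=1, in2=0, in3=0:
n1 = XOR(in3, in0) = XOR(0, 0) = 0
n2 = XOR(n1, in1) = XOR(0, 1) = 1
n3 = AND(n2, n1) = AND(1, 0) = 0
n4 = OR(n3, in2) = OR(0, 0) = 0
n5 = XOR(n4, n2) = XOR(0, 1) = 1
n6 = AND(n5, in2) = AND(1, 0) = 0
So n5 = 1 and n6 = 0.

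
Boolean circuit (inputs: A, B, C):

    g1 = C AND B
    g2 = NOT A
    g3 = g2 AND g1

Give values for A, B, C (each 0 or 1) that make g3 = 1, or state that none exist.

A=0, B=1, C=1

Check with A=0, B=1, C=1:
g1 = C AND B = 1 AND 1 = 1
g2 = NOT A = NOT 0 = 1
g3 = g2 AND g1 = 1 AND 1 = 1
So g3 = 1 as required.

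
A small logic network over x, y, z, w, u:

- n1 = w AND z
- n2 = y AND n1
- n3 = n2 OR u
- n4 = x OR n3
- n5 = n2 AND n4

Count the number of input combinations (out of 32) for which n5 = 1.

4

n5 = n2 AND n4 must be 1, so both n2 = 1 and n4 = 1.
n2 = y AND n1 must be 1, so both y = 1 and n1 = 1.
Satisfying assignments:
  x=0, y=1, z=1, w=1, u=0
  x=0, y=1, z=1, w=1, u=1
  x=1, y=1, z=1, w=1, u=0
  x=1, y=1, z=1, w=1, u=1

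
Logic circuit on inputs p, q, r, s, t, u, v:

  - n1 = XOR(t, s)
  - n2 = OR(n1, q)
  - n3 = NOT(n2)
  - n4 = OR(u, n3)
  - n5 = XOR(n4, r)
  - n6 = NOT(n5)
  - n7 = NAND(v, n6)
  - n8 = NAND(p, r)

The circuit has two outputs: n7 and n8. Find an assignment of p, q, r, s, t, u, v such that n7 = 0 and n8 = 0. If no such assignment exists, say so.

p=1, q=0, r=1, s=1, t=1, u=1, v=1

Check with p=1, q=0, r=1, s=1, t=1, u=1, v=1:
n1 = XOR(t, s) = XOR(1, 1) = 0
n2 = OR(n1, q) = OR(0, 0) = 0
n3 = NOT(n2) = NOT 0 = 1
n4 = OR(u, n3) = OR(1, 1) = 1
n5 = XOR(n4, r) = XOR(1, 1) = 0
n6 = NOT(n5) = NOT 0 = 1
n7 = NAND(v, n6) = NAND(1, 1) = 0
n8 = NAND(p, r) = NAND(1, 1) = 0
So n7 = 0 and n8 = 0.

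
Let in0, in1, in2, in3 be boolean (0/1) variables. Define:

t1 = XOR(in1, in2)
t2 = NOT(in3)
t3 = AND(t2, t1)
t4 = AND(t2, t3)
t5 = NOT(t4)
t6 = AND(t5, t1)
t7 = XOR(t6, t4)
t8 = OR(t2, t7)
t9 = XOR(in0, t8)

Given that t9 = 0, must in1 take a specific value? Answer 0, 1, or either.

either

Both values of in1 occur among assignments with t9 = 0:
  in1=0: in0=0, in1=0, in2=0, in3=1
  in1=1: in0=0, in1=1, in2=1, in3=1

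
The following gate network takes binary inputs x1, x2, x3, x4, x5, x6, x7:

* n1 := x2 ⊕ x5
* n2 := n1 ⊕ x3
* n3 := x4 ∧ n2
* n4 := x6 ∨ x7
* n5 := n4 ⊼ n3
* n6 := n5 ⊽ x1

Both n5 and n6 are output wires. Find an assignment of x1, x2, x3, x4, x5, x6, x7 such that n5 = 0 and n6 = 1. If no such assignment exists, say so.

Check with x1=0 x2=1 x3=1 x4=1 x5=1 x6=0 x7=1:
n1 = x2 ⊕ x5 = 1 ⊕ 1 = 0
n2 = n1 ⊕ x3 = 0 ⊕ 1 = 1
n3 = x4 ∧ n2 = 1 ∧ 1 = 1
n4 = x6 ∨ x7 = 0 ∨ 1 = 1
n5 = n4 ⊼ n3 = 1 ⊼ 1 = 0
n6 = n5 ⊽ x1 = 0 ⊽ 0 = 1
So n5 = 0 and n6 = 1.

x1=0 x2=1 x3=1 x4=1 x5=1 x6=0 x7=1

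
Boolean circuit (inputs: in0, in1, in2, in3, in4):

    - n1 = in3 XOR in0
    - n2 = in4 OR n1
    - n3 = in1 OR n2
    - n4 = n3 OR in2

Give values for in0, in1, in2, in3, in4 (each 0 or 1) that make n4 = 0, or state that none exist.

in0=1 in1=0 in2=0 in3=1 in4=0

Check with in0=1 in1=0 in2=0 in3=1 in4=0:
n1 = in3 XOR in0 = 1 XOR 1 = 0
n2 = in4 OR n1 = 0 OR 0 = 0
n3 = in1 OR n2 = 0 OR 0 = 0
n4 = n3 OR in2 = 0 OR 0 = 0
So n4 = 0 as required.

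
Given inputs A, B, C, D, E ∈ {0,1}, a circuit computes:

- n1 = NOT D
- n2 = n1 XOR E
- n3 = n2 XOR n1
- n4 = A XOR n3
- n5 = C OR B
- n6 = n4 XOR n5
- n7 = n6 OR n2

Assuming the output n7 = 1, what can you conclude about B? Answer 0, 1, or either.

either

Both values of B occur among assignments with n7 = 1:
  B=0: A=0, B=0, C=0, D=0, E=0
  B=1: A=0, B=1, C=0, D=0, E=0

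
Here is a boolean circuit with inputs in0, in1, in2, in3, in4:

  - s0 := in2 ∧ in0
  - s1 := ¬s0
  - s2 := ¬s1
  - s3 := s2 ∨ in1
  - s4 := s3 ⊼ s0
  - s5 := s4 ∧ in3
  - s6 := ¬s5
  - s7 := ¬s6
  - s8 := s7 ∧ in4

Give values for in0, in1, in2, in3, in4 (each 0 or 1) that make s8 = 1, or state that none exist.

in0=0 in1=0 in2=0 in3=1 in4=1

s8 = s7 ∧ in4 must be 1, so both s7 = 1 and in4 = 1.
Check with in0=0 in1=0 in2=0 in3=1 in4=1:
s0 = in2 ∧ in0 = 0 ∧ 0 = 0
s1 = ¬s0 = ¬0 = 1
s2 = ¬s1 = ¬1 = 0
s3 = s2 ∨ in1 = 0 ∨ 0 = 0
s4 = s3 ⊼ s0 = 0 ⊼ 0 = 1
s5 = s4 ∧ in3 = 1 ∧ 1 = 1
s6 = ¬s5 = ¬1 = 0
s7 = ¬s6 = ¬0 = 1
s8 = s7 ∧ in4 = 1 ∧ 1 = 1
So s8 = 1 as required.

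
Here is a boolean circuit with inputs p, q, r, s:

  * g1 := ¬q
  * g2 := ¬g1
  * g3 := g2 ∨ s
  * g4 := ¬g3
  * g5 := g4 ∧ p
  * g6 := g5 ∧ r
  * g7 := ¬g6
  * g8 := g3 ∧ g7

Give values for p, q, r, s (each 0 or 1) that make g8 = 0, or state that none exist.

p=0, q=0, r=1, s=0

g8 = g3 ∧ g7 must be 0, so at least one of g3, g7 is 0.
Check with p=0, q=0, r=1, s=0:
g1 = ¬q = ¬0 = 1
g2 = ¬g1 = ¬1 = 0
g3 = g2 ∨ s = 0 ∨ 0 = 0
g4 = ¬g3 = ¬0 = 1
g5 = g4 ∧ p = 1 ∧ 0 = 0
g6 = g5 ∧ r = 0 ∧ 1 = 0
g7 = ¬g6 = ¬0 = 1
g8 = g3 ∧ g7 = 0 ∧ 1 = 0
So g8 = 0 as required.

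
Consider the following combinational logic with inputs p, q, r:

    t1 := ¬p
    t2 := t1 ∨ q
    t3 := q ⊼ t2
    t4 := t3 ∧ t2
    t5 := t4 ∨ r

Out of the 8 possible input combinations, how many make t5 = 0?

t5 = t4 ∨ r must be 0, so both t4 = 0 and r = 0.
t4 = t3 ∧ t2 must be 0, so at least one of t3, t2 is 0.
Satisfying assignments:
  p=0, q=1, r=0
  p=1, q=0, r=0
  p=1, q=1, r=0

3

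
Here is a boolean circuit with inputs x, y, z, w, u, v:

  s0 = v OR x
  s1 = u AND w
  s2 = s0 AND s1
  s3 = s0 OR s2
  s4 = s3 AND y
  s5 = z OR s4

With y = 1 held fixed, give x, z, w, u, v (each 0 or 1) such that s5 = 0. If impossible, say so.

x=0, z=0, w=0, u=1, v=0

Check with y = 1 and x=0, z=0, w=0, u=1, v=0:
s0 = v OR x = 0 OR 0 = 0
s1 = u AND w = 1 AND 0 = 0
s2 = s0 AND s1 = 0 AND 0 = 0
s3 = s0 OR s2 = 0 OR 0 = 0
s4 = s3 AND y = 0 AND 1 = 0
s5 = z OR s4 = 0 OR 0 = 0
So s5 = 0.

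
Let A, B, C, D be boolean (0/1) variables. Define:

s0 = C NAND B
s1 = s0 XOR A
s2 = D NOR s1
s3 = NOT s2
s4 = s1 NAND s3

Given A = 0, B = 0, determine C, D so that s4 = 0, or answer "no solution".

s4 = s1 NAND s3 must be 0, so both s1 = 1 and s3 = 1.
Check with A = 0, B = 0 and C=0, D=1:
s0 = C NAND B = 0 NAND 0 = 1
s1 = s0 XOR A = 1 XOR 0 = 1
s2 = D NOR s1 = 1 NOR 1 = 0
s3 = NOT s2 = NOT 0 = 1
s4 = s1 NAND s3 = 1 NAND 1 = 0
So s4 = 0.

C=0, D=1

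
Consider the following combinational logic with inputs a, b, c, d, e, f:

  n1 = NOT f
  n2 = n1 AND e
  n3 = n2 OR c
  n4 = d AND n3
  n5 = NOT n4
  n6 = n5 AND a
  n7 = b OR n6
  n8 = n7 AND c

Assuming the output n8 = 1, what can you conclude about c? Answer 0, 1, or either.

1

n8 = n7 AND c must be 1, so both n7 = 1 and c = 1.
Every assignment with n8 = 1 has c = 1; there are 20 such assignment(s).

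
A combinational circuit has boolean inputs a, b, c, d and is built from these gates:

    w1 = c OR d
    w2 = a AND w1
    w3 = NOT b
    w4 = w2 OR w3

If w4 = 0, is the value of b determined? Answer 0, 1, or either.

w4 = w2 OR w3 must be 0, so both w2 = 0 and w3 = 0.
w2 = a AND w1 must be 0, so at least one of a, w1 is 0.
w3 = NOT b must be 0, so b = 1.
Every assignment with w4 = 0 has b = 1; there are 5 such assignment(s).

1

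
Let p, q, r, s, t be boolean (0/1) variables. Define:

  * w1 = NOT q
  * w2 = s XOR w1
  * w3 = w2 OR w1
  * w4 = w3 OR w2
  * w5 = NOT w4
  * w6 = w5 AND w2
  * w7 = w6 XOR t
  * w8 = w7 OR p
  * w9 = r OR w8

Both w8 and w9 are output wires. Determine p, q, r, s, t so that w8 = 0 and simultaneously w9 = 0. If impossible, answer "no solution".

Check with p=0, q=1, r=0, s=1, t=0:
w1 = NOT q = NOT 1 = 0
w2 = s XOR w1 = 1 XOR 0 = 1
w3 = w2 OR w1 = 1 OR 0 = 1
w4 = w3 OR w2 = 1 OR 1 = 1
w5 = NOT w4 = NOT 1 = 0
w6 = w5 AND w2 = 0 AND 1 = 0
w7 = w6 XOR t = 0 XOR 0 = 0
w8 = w7 OR p = 0 OR 0 = 0
w9 = r OR w8 = 0 OR 0 = 0
So w8 = 0 and w9 = 0.

p=0, q=1, r=0, s=1, t=0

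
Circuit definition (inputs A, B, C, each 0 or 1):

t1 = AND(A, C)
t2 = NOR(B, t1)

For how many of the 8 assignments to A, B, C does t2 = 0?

t2 = NOR(B, t1) must be 0, so at least one of B, t1 is 1.
Satisfying assignments:
  A=0, B=1, C=0
  A=0, B=1, C=1
  A=1, B=0, C=1
  A=1, B=1, C=0
  A=1, B=1, C=1

5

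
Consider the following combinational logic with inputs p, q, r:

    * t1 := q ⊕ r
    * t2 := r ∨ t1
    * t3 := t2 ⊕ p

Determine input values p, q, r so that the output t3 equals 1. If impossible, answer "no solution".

p=0, q=1, r=1

t3 = t2 ⊕ p must be 1, so t2 and p differ.
Check with p=0, q=1, r=1:
t1 = q ⊕ r = 1 ⊕ 1 = 0
t2 = r ∨ t1 = 1 ∨ 0 = 1
t3 = t2 ⊕ p = 1 ⊕ 0 = 1
So t3 = 1 as required.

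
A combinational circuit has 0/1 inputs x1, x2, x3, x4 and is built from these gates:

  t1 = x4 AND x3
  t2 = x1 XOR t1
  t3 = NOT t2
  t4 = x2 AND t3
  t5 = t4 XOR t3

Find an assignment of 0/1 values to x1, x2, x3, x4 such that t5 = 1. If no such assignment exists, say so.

x1=1, x2=0, x3=1, x4=1

Check with x1=1, x2=0, x3=1, x4=1:
t1 = x4 AND x3 = 1 AND 1 = 1
t2 = x1 XOR t1 = 1 XOR 1 = 0
t3 = NOT t2 = NOT 0 = 1
t4 = x2 AND t3 = 0 AND 1 = 0
t5 = t4 XOR t3 = 0 XOR 1 = 1
So t5 = 1 as required.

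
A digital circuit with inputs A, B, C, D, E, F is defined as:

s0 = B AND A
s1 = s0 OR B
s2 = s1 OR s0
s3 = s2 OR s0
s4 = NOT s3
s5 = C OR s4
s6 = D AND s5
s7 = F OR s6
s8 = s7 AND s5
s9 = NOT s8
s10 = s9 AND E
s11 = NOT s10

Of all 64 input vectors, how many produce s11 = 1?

50

s11 = NOT s10 must be 1, so s10 = 0.
s10 = s9 AND E must be 0, so at least one of s9, E is 0.
Enumerating the 64 input combinations, 50 give s11 = 1 and 14 give s11 = 0.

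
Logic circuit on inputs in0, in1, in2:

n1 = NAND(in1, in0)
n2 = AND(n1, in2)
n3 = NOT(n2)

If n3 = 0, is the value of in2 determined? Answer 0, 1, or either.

n3 = NOT(n2) must be 0, so n2 = 1.
Every assignment with n3 = 0 has in2 = 1; there are 3 such assignment(s).
  in0=0, in1=0, in2=1
  in0=0, in1=1, in2=1
  in0=1, in1=0, in2=1

1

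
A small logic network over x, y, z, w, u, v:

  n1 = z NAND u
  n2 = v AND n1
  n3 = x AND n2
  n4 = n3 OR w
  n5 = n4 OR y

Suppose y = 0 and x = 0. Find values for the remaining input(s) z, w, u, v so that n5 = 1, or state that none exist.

z=1, w=1, u=1, v=0

Check with y = 0 and x = 0 and z=1, w=1, u=1, v=0:
n1 = z NAND u = 1 NAND 1 = 0
n2 = v AND n1 = 0 AND 0 = 0
n3 = x AND n2 = 0 AND 0 = 0
n4 = n3 OR w = 0 OR 1 = 1
n5 = n4 OR y = 1 OR 0 = 1
So n5 = 1.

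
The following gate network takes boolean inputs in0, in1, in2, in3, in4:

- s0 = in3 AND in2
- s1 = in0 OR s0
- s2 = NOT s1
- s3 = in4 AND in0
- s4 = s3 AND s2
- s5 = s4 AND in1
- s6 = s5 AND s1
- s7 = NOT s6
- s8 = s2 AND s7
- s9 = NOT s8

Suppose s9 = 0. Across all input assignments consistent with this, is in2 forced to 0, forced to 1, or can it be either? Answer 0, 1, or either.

either

Both values of in2 occur among assignments with s9 = 0:
  in2=0: in0=0, in1=0, in2=0, in3=0, in4=0
  in2=1: in0=0, in1=0, in2=1, in3=0, in4=0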